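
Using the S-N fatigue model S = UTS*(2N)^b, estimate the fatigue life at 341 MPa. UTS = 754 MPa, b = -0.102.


N = 0.5 * (S/UTS)^(1/b) = 0.5 * (341/754)^(1/-0.102) = 1195.5499 cycles

1195.5499 cycles


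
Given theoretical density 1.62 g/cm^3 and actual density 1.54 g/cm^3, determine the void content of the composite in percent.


Void% = (rho_theo - rho_actual)/rho_theo * 100 = (1.62 - 1.54)/1.62 * 100 = 4.94%

4.94%


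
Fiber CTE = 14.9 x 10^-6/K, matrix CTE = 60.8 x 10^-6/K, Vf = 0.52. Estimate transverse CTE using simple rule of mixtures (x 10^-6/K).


alpha_2 = alpha_f*Vf + alpha_m*(1-Vf) = 14.9*0.52 + 60.8*0.48 = 36.9 x 10^-6/K

36.9 x 10^-6/K


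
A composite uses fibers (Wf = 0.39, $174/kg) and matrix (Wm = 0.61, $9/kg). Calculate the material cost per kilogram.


Cost = cost_f*Wf + cost_m*Wm = 174*0.39 + 9*0.61 = $73.35/kg

$73.35/kg


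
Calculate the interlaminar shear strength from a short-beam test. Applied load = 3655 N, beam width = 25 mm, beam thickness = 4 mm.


ILSS = 3F/(4bh) = 3*3655/(4*25*4) = 27.41 MPa

27.41 MPa


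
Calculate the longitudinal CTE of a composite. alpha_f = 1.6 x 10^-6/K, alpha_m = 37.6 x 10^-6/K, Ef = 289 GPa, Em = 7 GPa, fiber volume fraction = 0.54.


E1 = Ef*Vf + Em*(1-Vf) = 159.28
alpha_1 = (alpha_f*Ef*Vf + alpha_m*Em*(1-Vf))/E1 = 2.33 x 10^-6/K

2.33 x 10^-6/K


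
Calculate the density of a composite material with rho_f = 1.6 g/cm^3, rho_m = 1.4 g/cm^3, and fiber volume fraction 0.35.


rho_c = rho_f*Vf + rho_m*(1-Vf) = 1.6*0.35 + 1.4*0.65 = 1.47 g/cm^3

1.47 g/cm^3


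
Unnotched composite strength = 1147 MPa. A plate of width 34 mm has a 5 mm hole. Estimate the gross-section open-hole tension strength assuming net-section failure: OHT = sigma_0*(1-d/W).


OHT = sigma_0*(1-d/W) = 1147*(1-5/34) = 978.3 MPa

978.3 MPa


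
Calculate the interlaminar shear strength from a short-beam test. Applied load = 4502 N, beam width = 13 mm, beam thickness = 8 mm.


ILSS = 3F/(4bh) = 3*4502/(4*13*8) = 32.47 MPa

32.47 MPa


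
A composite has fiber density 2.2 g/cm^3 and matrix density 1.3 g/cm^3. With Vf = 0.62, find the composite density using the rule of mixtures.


rho_c = rho_f*Vf + rho_m*(1-Vf) = 2.2*0.62 + 1.3*0.38 = 1.858 g/cm^3

1.858 g/cm^3


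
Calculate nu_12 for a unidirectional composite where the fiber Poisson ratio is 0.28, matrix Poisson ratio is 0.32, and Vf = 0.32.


nu_12 = nu_f*Vf + nu_m*(1-Vf) = 0.28*0.32 + 0.32*0.68 = 0.3072

0.3072


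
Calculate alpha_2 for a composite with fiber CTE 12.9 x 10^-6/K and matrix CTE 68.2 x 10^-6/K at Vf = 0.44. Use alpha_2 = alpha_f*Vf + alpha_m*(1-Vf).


alpha_2 = alpha_f*Vf + alpha_m*(1-Vf) = 12.9*0.44 + 68.2*0.56 = 43.9 x 10^-6/K

43.9 x 10^-6/K


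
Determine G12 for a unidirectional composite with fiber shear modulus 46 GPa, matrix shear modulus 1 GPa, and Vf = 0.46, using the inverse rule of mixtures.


1/G12 = Vf/Gf + (1-Vf)/Gm = 0.46/46 + 0.54/1
G12 = 1.82 GPa

1.82 GPa


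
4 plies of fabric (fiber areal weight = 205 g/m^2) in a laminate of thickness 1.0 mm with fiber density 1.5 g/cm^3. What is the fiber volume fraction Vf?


Vf = n * FAW / (rho_f * h * 1000) = 4 * 205 / (1.5 * 1.0 * 1000) = 0.5467

0.5467


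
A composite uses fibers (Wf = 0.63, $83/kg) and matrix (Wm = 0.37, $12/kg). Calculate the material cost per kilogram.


Cost = cost_f*Wf + cost_m*Wm = 83*0.63 + 12*0.37 = $56.73/kg

$56.73/kg


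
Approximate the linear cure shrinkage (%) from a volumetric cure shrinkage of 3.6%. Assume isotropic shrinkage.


Linear shrinkage ≈ vol_shrink/3 = 3.6/3 = 1.2%

1.2%


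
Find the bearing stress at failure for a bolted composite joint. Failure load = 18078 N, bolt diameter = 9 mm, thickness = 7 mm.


sigma_br = F/(d*h) = 18078/(9*7) = 287.0 MPa

287.0 MPa


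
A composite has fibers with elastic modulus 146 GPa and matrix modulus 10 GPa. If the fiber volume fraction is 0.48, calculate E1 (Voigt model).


E1 = Ef*Vf + Em*(1-Vf) = 146*0.48 + 10*0.52 = 75.28 GPa

75.28 GPa


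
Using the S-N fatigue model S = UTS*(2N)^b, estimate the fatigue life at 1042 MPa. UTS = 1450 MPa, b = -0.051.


N = 0.5 * (S/UTS)^(1/b) = 0.5 * (1042/1450)^(1/-0.051) = 325.6125 cycles

325.6125 cycles


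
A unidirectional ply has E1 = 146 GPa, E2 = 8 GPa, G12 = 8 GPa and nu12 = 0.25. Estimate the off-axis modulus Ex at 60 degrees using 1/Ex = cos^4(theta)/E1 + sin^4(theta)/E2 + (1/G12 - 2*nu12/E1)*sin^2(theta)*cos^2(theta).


cos^4(60) = 0.0625, sin^4(60) = 0.5625, sin^2(60)*cos^2(60) = 0.1875
1/G12 - 2*nu12/E1 = 1/8 - 2*0.25/146 = 0.121575 GPa^-1
1/Ex = 0.0625/146 + 0.5625/8 + 0.121575*0.1875 = 0.093536 GPa^-1
Ex = 10.69 GPa

10.69 GPa


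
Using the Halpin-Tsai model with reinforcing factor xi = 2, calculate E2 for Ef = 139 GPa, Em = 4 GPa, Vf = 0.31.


eta = (Ef/Em - 1)/(Ef/Em + xi) = (34.75 - 1)/(34.75 + 2) = 0.9184
E2 = Em*(1+xi*eta*Vf)/(1-eta*Vf) = 8.78 GPa

8.78 GPa


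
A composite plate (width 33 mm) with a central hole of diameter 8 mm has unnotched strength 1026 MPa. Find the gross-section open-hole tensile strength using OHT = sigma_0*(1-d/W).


OHT = sigma_0*(1-d/W) = 1026*(1-8/33) = 777.3 MPa

777.3 MPa


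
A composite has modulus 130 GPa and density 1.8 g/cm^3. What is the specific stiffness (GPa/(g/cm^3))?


Specific stiffness = E/rho = 130/1.8 = 72.2 GPa/(g/cm^3)

72.2 GPa/(g/cm^3)


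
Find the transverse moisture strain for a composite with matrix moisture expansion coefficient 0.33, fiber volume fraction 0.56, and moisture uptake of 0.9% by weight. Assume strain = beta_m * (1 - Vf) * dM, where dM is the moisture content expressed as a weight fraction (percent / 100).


dM = 0.9/100 = 0.009
strain = beta_m * (1-Vf) * dM = 0.33 * 0.44 * 0.009 = 0.0013068

0.0013068


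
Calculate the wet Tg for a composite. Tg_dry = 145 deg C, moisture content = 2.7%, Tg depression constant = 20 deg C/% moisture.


Tg_wet = Tg_dry - k*moisture = 145 - 20*2.7 = 91.0 deg C

91.0 deg C


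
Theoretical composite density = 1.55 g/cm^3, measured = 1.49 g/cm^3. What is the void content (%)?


Void% = (rho_theo - rho_actual)/rho_theo * 100 = (1.55 - 1.49)/1.55 * 100 = 3.87%

3.87%


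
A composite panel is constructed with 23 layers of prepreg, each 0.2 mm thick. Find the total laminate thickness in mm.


h = n * t_ply = 23 * 0.2 = 4.6 mm

4.6 mm


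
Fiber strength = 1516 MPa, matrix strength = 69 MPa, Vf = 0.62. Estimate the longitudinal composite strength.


sigma_1 = sigma_f*Vf + sigma_m*(1-Vf) = 1516*0.62 + 69*0.38 = 966.1 MPa

966.1 MPa


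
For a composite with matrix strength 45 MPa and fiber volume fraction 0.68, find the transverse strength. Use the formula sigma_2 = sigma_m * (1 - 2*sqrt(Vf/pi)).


factor = 1 - 2*sqrt(0.68/pi) = 0.0695
sigma_2 = 45 * 0.0695 = 3.13 MPa

3.13 MPa


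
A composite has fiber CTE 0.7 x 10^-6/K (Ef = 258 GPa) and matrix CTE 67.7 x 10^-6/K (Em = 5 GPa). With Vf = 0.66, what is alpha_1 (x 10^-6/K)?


E1 = Ef*Vf + Em*(1-Vf) = 171.98
alpha_1 = (alpha_f*Ef*Vf + alpha_m*Em*(1-Vf))/E1 = 1.36 x 10^-6/K

1.36 x 10^-6/K


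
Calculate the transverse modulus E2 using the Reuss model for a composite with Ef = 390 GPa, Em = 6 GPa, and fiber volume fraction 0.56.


1/E2 = Vf/Ef + (1-Vf)/Em = 0.56/390 + 0.44/6
E2 = 13.37 GPa

13.37 GPa


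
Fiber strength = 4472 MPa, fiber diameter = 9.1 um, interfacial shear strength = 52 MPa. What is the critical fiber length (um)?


Lc = sigma_f * d / (2 * tau_i) = 4472 * 9.1 / (2 * 52) = 391.3 um

391.3 um


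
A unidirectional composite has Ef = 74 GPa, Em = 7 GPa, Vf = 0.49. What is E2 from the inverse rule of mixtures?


1/E2 = Vf/Ef + (1-Vf)/Em = 0.49/74 + 0.51/7
E2 = 12.58 GPa

12.58 GPa


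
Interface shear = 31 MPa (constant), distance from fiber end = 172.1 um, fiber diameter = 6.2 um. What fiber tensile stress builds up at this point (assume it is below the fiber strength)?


Force balance: sigma_f * (pi*d^2/4) = tau * (pi*d) * x  ->  sigma_f = 4 * tau * x / d
sigma_f = 4 * 31 * 172.1 / 6.2 = 3442.0 MPa

3442.0 MPa


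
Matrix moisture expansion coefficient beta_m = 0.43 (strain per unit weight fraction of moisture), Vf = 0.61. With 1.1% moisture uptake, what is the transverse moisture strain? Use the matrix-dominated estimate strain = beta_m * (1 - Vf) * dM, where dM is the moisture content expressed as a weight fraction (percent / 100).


dM = 1.1/100 = 0.011
strain = beta_m * (1-Vf) * dM = 0.43 * 0.39 * 0.011 = 0.0018447

0.0018447


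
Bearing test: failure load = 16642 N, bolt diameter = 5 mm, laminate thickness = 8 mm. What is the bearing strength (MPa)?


sigma_br = F/(d*h) = 16642/(5*8) = 416.1 MPa

416.1 MPa


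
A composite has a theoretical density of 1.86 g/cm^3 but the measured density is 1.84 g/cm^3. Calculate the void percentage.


Void% = (rho_theo - rho_actual)/rho_theo * 100 = (1.86 - 1.84)/1.86 * 100 = 1.08%

1.08%


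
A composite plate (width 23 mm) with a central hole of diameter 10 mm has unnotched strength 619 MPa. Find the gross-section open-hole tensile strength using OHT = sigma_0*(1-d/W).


OHT = sigma_0*(1-d/W) = 619*(1-10/23) = 349.9 MPa

349.9 MPa


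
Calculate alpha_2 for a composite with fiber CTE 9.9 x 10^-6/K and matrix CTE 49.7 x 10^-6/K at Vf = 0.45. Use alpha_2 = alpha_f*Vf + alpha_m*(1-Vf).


alpha_2 = alpha_f*Vf + alpha_m*(1-Vf) = 9.9*0.45 + 49.7*0.55 = 31.8 x 10^-6/K

31.8 x 10^-6/K


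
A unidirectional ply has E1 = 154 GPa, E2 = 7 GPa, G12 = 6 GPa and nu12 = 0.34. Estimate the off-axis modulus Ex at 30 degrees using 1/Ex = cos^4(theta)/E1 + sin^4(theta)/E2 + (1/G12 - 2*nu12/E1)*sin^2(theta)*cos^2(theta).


cos^4(30) = 0.5625, sin^4(30) = 0.0625, sin^2(30)*cos^2(30) = 0.1875
1/G12 - 2*nu12/E1 = 1/6 - 2*0.34/154 = 0.162251 GPa^-1
1/Ex = 0.5625/154 + 0.0625/7 + 0.162251*0.1875 = 0.0430032 GPa^-1
Ex = 23.25 GPa

23.25 GPa


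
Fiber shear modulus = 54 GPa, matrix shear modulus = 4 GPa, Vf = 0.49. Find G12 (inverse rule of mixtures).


1/G12 = Vf/Gf + (1-Vf)/Gm = 0.49/54 + 0.51/4
G12 = 7.32 GPa

7.32 GPa


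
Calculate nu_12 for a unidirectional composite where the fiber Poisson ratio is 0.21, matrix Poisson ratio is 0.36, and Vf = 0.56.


nu_12 = nu_f*Vf + nu_m*(1-Vf) = 0.21*0.56 + 0.36*0.44 = 0.276

0.276


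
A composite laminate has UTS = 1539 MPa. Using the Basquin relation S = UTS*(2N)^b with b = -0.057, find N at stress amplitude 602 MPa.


N = 0.5 * (S/UTS)^(1/b) = 0.5 * (602/1539)^(1/-0.057) = 7.0890e+06 cycles

7.0890e+06 cycles


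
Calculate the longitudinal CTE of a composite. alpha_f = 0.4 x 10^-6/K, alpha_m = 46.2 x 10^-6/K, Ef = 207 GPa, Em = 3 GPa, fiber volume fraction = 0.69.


E1 = Ef*Vf + Em*(1-Vf) = 143.76
alpha_1 = (alpha_f*Ef*Vf + alpha_m*Em*(1-Vf))/E1 = 0.7 x 10^-6/K

0.7 x 10^-6/K


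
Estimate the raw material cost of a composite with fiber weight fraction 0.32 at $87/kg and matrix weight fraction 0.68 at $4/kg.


Cost = cost_f*Wf + cost_m*Wm = 87*0.32 + 4*0.68 = $30.56/kg

$30.56/kg


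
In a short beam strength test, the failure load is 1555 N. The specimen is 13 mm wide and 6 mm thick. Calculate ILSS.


ILSS = 3F/(4bh) = 3*1555/(4*13*6) = 14.95 MPa

14.95 MPa


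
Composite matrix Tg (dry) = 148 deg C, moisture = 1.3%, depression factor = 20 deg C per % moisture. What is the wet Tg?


Tg_wet = Tg_dry - k*moisture = 148 - 20*1.3 = 122.0 deg C

122.0 deg C


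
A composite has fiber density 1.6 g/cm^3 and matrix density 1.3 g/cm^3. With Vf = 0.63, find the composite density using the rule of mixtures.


rho_c = rho_f*Vf + rho_m*(1-Vf) = 1.6*0.63 + 1.3*0.37 = 1.489 g/cm^3

1.489 g/cm^3


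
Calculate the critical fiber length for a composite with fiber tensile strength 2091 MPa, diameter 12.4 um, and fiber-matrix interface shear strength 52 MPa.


Lc = sigma_f * d / (2 * tau_i) = 2091 * 12.4 / (2 * 52) = 249.3 um

249.3 um


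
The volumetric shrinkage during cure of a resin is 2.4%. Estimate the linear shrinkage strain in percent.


Linear shrinkage ≈ vol_shrink/3 = 2.4/3 = 0.8%

0.8%


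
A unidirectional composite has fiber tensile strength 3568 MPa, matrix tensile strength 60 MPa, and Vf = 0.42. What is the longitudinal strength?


sigma_1 = sigma_f*Vf + sigma_m*(1-Vf) = 3568*0.42 + 60*0.58 = 1533.4 MPa

1533.4 MPa


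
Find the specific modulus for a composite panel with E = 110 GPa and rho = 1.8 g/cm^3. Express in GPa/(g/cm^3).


Specific stiffness = E/rho = 110/1.8 = 61.1 GPa/(g/cm^3)

61.1 GPa/(g/cm^3)


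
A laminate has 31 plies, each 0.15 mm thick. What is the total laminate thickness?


h = n * t_ply = 31 * 0.15 = 4.65 mm

4.65 mm


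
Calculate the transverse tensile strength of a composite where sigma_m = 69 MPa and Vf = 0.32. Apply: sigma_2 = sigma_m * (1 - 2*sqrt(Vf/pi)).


factor = 1 - 2*sqrt(0.32/pi) = 0.3617
sigma_2 = 69 * 0.3617 = 24.96 MPa

24.96 MPa


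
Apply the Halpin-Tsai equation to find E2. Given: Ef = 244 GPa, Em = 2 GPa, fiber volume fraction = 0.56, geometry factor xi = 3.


eta = (Ef/Em - 1)/(Ef/Em + xi) = (122.0 - 1)/(122.0 + 3) = 0.968
E2 = Em*(1+xi*eta*Vf)/(1-eta*Vf) = 11.47 GPa

11.47 GPa


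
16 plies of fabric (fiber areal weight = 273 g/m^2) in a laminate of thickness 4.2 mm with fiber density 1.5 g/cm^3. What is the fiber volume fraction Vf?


Vf = n * FAW / (rho_f * h * 1000) = 16 * 273 / (1.5 * 4.2 * 1000) = 0.6933

0.6933


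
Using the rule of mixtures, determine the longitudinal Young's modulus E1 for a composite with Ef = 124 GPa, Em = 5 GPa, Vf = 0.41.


E1 = Ef*Vf + Em*(1-Vf) = 124*0.41 + 5*0.59 = 53.79 GPa

53.79 GPa


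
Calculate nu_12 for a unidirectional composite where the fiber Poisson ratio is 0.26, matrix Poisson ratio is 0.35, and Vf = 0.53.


nu_12 = nu_f*Vf + nu_m*(1-Vf) = 0.26*0.53 + 0.35*0.47 = 0.3023

0.3023


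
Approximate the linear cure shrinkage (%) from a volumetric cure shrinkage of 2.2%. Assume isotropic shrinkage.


Linear shrinkage ≈ vol_shrink/3 = 2.2/3 = 0.733%

0.733%


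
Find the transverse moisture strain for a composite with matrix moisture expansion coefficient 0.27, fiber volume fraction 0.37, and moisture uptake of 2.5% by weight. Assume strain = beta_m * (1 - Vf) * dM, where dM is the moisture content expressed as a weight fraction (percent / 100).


dM = 2.5/100 = 0.025
strain = beta_m * (1-Vf) * dM = 0.27 * 0.63 * 0.025 = 0.0042525

0.0042525


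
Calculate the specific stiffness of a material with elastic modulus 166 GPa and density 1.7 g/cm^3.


Specific stiffness = E/rho = 166/1.7 = 97.6 GPa/(g/cm^3)

97.6 GPa/(g/cm^3)


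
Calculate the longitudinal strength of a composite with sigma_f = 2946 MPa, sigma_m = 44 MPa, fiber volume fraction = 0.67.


sigma_1 = sigma_f*Vf + sigma_m*(1-Vf) = 2946*0.67 + 44*0.33 = 1988.3 MPa

1988.3 MPa


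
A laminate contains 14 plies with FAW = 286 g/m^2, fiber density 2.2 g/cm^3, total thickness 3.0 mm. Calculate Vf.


Vf = n * FAW / (rho_f * h * 1000) = 14 * 286 / (2.2 * 3.0 * 1000) = 0.6067

0.6067


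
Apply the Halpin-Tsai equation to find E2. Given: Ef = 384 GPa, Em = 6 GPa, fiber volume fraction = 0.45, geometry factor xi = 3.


eta = (Ef/Em - 1)/(Ef/Em + xi) = (64.0 - 1)/(64.0 + 3) = 0.9403
E2 = Em*(1+xi*eta*Vf)/(1-eta*Vf) = 23.6 GPa

23.6 GPa


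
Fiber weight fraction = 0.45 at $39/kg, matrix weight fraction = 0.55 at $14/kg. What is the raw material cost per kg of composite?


Cost = cost_f*Wf + cost_m*Wm = 39*0.45 + 14*0.55 = $25.25/kg

$25.25/kg


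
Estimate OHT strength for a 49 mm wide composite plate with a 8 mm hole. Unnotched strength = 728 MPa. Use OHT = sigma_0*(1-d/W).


OHT = sigma_0*(1-d/W) = 728*(1-8/49) = 609.1 MPa

609.1 MPa


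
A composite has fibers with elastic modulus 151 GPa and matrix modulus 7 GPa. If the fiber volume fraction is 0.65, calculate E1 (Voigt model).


E1 = Ef*Vf + Em*(1-Vf) = 151*0.65 + 7*0.35 = 100.6 GPa

100.6 GPa


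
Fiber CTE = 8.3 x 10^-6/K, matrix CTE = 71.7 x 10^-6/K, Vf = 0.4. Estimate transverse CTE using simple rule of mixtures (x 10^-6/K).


alpha_2 = alpha_f*Vf + alpha_m*(1-Vf) = 8.3*0.4 + 71.7*0.6 = 46.3 x 10^-6/K

46.3 x 10^-6/K


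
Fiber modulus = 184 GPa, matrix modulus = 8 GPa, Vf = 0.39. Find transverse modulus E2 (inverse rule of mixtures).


1/E2 = Vf/Ef + (1-Vf)/Em = 0.39/184 + 0.61/8
E2 = 12.76 GPa

12.76 GPa


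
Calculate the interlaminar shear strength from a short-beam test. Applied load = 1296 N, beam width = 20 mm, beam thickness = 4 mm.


ILSS = 3F/(4bh) = 3*1296/(4*20*4) = 12.15 MPa

12.15 MPa


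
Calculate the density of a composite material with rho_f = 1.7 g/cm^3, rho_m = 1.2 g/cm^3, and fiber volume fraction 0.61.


rho_c = rho_f*Vf + rho_m*(1-Vf) = 1.7*0.61 + 1.2*0.39 = 1.505 g/cm^3

1.505 g/cm^3


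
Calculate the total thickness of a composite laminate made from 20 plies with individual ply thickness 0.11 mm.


h = n * t_ply = 20 * 0.11 = 2.2 mm

2.2 mm


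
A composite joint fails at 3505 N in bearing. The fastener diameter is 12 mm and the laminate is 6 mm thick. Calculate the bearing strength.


sigma_br = F/(d*h) = 3505/(12*6) = 48.7 MPa

48.7 MPa


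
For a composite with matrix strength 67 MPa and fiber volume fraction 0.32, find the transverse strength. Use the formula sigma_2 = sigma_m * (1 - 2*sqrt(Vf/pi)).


factor = 1 - 2*sqrt(0.32/pi) = 0.3617
sigma_2 = 67 * 0.3617 = 24.23 MPa

24.23 MPa


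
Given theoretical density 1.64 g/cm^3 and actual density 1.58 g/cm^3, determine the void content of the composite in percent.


Void% = (rho_theo - rho_actual)/rho_theo * 100 = (1.64 - 1.58)/1.64 * 100 = 3.66%

3.66%


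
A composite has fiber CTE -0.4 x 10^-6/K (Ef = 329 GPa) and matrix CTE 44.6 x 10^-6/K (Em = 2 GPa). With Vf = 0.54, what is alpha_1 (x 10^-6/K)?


E1 = Ef*Vf + Em*(1-Vf) = 178.58
alpha_1 = (alpha_f*Ef*Vf + alpha_m*Em*(1-Vf))/E1 = -0.17 x 10^-6/K

-0.17 x 10^-6/K


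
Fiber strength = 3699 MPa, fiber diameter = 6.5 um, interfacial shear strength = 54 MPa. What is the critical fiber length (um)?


Lc = sigma_f * d / (2 * tau_i) = 3699 * 6.5 / (2 * 54) = 222.6 um

222.6 um


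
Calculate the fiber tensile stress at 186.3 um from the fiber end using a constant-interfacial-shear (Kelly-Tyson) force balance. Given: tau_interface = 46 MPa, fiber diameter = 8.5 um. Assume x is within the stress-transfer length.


Force balance: sigma_f * (pi*d^2/4) = tau * (pi*d) * x  ->  sigma_f = 4 * tau * x / d
sigma_f = 4 * 46 * 186.3 / 8.5 = 4032.8 MPa

4032.8 MPa


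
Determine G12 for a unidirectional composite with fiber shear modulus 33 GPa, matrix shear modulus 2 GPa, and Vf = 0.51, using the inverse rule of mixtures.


1/G12 = Vf/Gf + (1-Vf)/Gm = 0.51/33 + 0.49/2
G12 = 3.84 GPa

3.84 GPa


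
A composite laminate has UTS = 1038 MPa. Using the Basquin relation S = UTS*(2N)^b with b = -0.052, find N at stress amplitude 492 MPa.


N = 0.5 * (S/UTS)^(1/b) = 0.5 * (492/1038)^(1/-0.052) = 859420.2759 cycles

859420.2759 cycles


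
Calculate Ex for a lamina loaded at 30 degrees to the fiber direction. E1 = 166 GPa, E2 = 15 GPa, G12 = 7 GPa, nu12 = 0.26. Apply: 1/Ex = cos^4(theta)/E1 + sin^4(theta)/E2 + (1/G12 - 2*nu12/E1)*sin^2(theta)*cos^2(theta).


cos^4(30) = 0.5625, sin^4(30) = 0.0625, sin^2(30)*cos^2(30) = 0.1875
1/G12 - 2*nu12/E1 = 1/7 - 2*0.26/166 = 0.139725 GPa^-1
1/Ex = 0.5625/166 + 0.0625/15 + 0.139725*0.1875 = 0.0337536 GPa^-1
Ex = 29.63 GPa

29.63 GPa


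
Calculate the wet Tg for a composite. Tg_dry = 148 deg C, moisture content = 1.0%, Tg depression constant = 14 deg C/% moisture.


Tg_wet = Tg_dry - k*moisture = 148 - 14*1.0 = 134.0 deg C

134.0 deg C


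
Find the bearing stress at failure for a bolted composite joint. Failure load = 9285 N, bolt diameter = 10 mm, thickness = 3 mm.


sigma_br = F/(d*h) = 9285/(10*3) = 309.5 MPa

309.5 MPa


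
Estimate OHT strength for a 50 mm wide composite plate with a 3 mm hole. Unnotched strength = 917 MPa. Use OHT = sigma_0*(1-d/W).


OHT = sigma_0*(1-d/W) = 917*(1-3/50) = 862.0 MPa

862.0 MPa


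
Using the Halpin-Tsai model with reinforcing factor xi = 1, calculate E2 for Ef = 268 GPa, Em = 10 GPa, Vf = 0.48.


eta = (Ef/Em - 1)/(Ef/Em + xi) = (26.8 - 1)/(26.8 + 1) = 0.9281
E2 = Em*(1+xi*eta*Vf)/(1-eta*Vf) = 26.07 GPa

26.07 GPa


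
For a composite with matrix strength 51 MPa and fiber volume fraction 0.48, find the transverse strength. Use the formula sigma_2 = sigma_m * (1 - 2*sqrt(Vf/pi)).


factor = 1 - 2*sqrt(0.48/pi) = 0.2182
sigma_2 = 51 * 0.2182 = 11.13 MPa

11.13 MPa


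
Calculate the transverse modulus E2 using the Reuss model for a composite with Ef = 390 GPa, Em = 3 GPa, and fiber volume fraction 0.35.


1/E2 = Vf/Ef + (1-Vf)/Em = 0.35/390 + 0.65/3
E2 = 4.6 GPa

4.6 GPa


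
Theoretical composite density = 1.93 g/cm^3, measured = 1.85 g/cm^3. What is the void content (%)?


Void% = (rho_theo - rho_actual)/rho_theo * 100 = (1.93 - 1.85)/1.93 * 100 = 4.15%

4.15%


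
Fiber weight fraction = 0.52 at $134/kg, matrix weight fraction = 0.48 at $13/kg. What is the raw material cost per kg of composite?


Cost = cost_f*Wf + cost_m*Wm = 134*0.52 + 13*0.48 = $75.92/kg

$75.92/kg


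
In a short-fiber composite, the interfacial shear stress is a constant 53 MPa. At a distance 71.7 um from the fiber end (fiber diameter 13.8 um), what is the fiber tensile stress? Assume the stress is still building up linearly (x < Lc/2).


Force balance: sigma_f * (pi*d^2/4) = tau * (pi*d) * x  ->  sigma_f = 4 * tau * x / d
sigma_f = 4 * 53 * 71.7 / 13.8 = 1101.5 MPa

1101.5 MPa


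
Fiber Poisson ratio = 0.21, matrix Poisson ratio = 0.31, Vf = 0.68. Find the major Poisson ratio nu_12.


nu_12 = nu_f*Vf + nu_m*(1-Vf) = 0.21*0.68 + 0.31*0.32 = 0.242

0.242


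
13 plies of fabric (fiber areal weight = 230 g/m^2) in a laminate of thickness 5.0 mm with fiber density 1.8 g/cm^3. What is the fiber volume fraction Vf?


Vf = n * FAW / (rho_f * h * 1000) = 13 * 230 / (1.8 * 5.0 * 1000) = 0.3322

0.3322


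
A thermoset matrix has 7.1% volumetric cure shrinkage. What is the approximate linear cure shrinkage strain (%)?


Linear shrinkage ≈ vol_shrink/3 = 7.1/3 = 2.367%

2.367%


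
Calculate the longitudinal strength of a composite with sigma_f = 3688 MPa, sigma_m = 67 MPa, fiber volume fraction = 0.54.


sigma_1 = sigma_f*Vf + sigma_m*(1-Vf) = 3688*0.54 + 67*0.46 = 2022.3 MPa

2022.3 MPa


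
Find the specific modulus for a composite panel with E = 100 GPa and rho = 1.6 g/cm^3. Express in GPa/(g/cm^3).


Specific stiffness = E/rho = 100/1.6 = 62.5 GPa/(g/cm^3)

62.5 GPa/(g/cm^3)


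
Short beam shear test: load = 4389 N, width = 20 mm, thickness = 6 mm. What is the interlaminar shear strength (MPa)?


ILSS = 3F/(4bh) = 3*4389/(4*20*6) = 27.43 MPa

27.43 MPa


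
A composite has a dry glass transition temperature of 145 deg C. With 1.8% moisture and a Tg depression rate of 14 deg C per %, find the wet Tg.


Tg_wet = Tg_dry - k*moisture = 145 - 14*1.8 = 119.8 deg C

119.8 deg C


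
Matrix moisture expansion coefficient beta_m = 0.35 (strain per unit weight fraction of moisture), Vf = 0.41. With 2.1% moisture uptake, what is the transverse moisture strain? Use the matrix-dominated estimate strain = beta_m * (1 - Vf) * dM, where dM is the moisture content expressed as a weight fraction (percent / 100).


dM = 2.1/100 = 0.021
strain = beta_m * (1-Vf) * dM = 0.35 * 0.59 * 0.021 = 0.0043365

0.0043365


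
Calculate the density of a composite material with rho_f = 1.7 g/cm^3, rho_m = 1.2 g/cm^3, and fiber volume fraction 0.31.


rho_c = rho_f*Vf + rho_m*(1-Vf) = 1.7*0.31 + 1.2*0.69 = 1.355 g/cm^3

1.355 g/cm^3


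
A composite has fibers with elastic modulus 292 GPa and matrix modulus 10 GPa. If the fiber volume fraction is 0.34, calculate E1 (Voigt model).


E1 = Ef*Vf + Em*(1-Vf) = 292*0.34 + 10*0.66 = 105.88 GPa

105.88 GPa


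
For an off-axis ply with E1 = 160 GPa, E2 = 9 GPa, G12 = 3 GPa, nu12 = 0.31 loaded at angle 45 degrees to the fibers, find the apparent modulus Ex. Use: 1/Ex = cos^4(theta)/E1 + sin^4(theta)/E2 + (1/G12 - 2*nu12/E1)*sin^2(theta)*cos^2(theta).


cos^4(45) = 0.25, sin^4(45) = 0.25, sin^2(45)*cos^2(45) = 0.25
1/G12 - 2*nu12/E1 = 1/3 - 2*0.31/160 = 0.329458 GPa^-1
1/Ex = 0.25/160 + 0.25/9 + 0.329458*0.25 = 0.1117049 GPa^-1
Ex = 8.95 GPa

8.95 GPa


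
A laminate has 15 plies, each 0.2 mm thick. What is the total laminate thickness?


h = n * t_ply = 15 * 0.2 = 3.0 mm

3.0 mm


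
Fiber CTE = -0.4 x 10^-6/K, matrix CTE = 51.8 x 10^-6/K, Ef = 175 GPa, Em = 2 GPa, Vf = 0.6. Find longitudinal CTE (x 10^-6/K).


E1 = Ef*Vf + Em*(1-Vf) = 105.8
alpha_1 = (alpha_f*Ef*Vf + alpha_m*Em*(1-Vf))/E1 = -0.01 x 10^-6/K

-0.01 x 10^-6/K


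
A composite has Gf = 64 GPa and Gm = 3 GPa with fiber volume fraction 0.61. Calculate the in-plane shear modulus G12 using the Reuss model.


1/G12 = Vf/Gf + (1-Vf)/Gm = 0.61/64 + 0.39/3
G12 = 7.17 GPa

7.17 GPa


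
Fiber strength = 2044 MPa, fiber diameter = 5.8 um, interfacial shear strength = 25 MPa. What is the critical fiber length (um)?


Lc = sigma_f * d / (2 * tau_i) = 2044 * 5.8 / (2 * 25) = 237.1 um

237.1 um


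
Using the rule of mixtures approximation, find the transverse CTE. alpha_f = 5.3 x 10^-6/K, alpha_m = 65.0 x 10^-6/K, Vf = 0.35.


alpha_2 = alpha_f*Vf + alpha_m*(1-Vf) = 5.3*0.35 + 65.0*0.65 = 44.1 x 10^-6/K

44.1 x 10^-6/K


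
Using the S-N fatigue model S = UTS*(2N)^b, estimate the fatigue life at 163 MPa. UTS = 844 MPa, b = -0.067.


N = 0.5 * (S/UTS)^(1/b) = 0.5 * (163/844)^(1/-0.067) = 2.2803e+10 cycles

2.2803e+10 cycles


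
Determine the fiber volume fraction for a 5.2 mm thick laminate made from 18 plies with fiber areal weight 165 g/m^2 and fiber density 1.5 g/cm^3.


Vf = n * FAW / (rho_f * h * 1000) = 18 * 165 / (1.5 * 5.2 * 1000) = 0.3808

0.3808


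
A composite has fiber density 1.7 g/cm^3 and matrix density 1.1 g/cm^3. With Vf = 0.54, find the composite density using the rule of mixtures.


rho_c = rho_f*Vf + rho_m*(1-Vf) = 1.7*0.54 + 1.1*0.46 = 1.424 g/cm^3

1.424 g/cm^3


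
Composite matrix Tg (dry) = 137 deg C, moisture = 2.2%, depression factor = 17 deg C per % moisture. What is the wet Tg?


Tg_wet = Tg_dry - k*moisture = 137 - 17*2.2 = 99.6 deg C

99.6 deg C


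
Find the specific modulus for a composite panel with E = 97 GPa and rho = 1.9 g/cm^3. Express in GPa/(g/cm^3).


Specific stiffness = E/rho = 97/1.9 = 51.1 GPa/(g/cm^3)

51.1 GPa/(g/cm^3)


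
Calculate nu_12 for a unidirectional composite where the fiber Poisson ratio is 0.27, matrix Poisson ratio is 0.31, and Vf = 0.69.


nu_12 = nu_f*Vf + nu_m*(1-Vf) = 0.27*0.69 + 0.31*0.31 = 0.2824

0.2824


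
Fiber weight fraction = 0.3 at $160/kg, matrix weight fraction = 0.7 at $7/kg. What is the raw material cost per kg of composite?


Cost = cost_f*Wf + cost_m*Wm = 160*0.3 + 7*0.7 = $52.9/kg

$52.9/kg


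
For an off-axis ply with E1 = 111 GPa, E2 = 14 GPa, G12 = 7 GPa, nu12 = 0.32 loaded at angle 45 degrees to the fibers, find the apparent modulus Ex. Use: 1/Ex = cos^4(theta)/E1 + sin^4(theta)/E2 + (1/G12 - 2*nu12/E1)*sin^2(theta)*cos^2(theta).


cos^4(45) = 0.25, sin^4(45) = 0.25, sin^2(45)*cos^2(45) = 0.25
1/G12 - 2*nu12/E1 = 1/7 - 2*0.32/111 = 0.137091 GPa^-1
1/Ex = 0.25/111 + 0.25/14 + 0.137091*0.25 = 0.0543822 GPa^-1
Ex = 18.39 GPa

18.39 GPa


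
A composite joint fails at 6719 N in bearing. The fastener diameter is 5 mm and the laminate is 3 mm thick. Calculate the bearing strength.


sigma_br = F/(d*h) = 6719/(5*3) = 447.9 MPa

447.9 MPa


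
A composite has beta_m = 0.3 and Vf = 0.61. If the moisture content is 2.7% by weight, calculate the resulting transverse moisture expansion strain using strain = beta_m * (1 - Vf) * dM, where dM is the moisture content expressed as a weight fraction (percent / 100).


dM = 2.7/100 = 0.027
strain = beta_m * (1-Vf) * dM = 0.3 * 0.39 * 0.027 = 0.003159

0.003159


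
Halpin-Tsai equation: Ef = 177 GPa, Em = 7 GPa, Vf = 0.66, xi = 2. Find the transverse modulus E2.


eta = (Ef/Em - 1)/(Ef/Em + xi) = (25.2857 - 1)/(25.2857 + 2) = 0.8901
E2 = Em*(1+xi*eta*Vf)/(1-eta*Vf) = 36.9 GPa

36.9 GPa


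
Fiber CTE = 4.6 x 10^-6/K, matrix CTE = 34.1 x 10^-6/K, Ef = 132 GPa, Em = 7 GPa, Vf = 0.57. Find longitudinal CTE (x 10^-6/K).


E1 = Ef*Vf + Em*(1-Vf) = 78.25
alpha_1 = (alpha_f*Ef*Vf + alpha_m*Em*(1-Vf))/E1 = 5.73 x 10^-6/K

5.73 x 10^-6/K


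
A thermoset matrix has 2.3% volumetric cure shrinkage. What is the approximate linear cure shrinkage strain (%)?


Linear shrinkage ≈ vol_shrink/3 = 2.3/3 = 0.767%

0.767%


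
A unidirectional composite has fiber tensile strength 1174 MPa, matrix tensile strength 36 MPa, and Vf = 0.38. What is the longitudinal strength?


sigma_1 = sigma_f*Vf + sigma_m*(1-Vf) = 1174*0.38 + 36*0.62 = 468.4 MPa

468.4 MPa


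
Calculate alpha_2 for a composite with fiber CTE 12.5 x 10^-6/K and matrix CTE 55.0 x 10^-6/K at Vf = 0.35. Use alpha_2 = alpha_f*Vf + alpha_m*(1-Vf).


alpha_2 = alpha_f*Vf + alpha_m*(1-Vf) = 12.5*0.35 + 55.0*0.65 = 40.1 x 10^-6/K

40.1 x 10^-6/K


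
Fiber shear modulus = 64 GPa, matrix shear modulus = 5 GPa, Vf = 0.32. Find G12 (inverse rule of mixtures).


1/G12 = Vf/Gf + (1-Vf)/Gm = 0.32/64 + 0.68/5
G12 = 7.09 GPa

7.09 GPa


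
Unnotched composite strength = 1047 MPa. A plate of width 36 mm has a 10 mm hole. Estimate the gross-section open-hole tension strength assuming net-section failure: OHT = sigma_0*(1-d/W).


OHT = sigma_0*(1-d/W) = 1047*(1-10/36) = 756.2 MPa

756.2 MPa


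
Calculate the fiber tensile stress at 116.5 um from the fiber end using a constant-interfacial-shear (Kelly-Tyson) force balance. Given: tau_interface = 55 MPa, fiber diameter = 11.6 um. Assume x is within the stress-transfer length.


Force balance: sigma_f * (pi*d^2/4) = tau * (pi*d) * x  ->  sigma_f = 4 * tau * x / d
sigma_f = 4 * 55 * 116.5 / 11.6 = 2209.5 MPa

2209.5 MPa


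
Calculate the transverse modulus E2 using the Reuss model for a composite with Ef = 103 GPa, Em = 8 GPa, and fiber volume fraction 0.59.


1/E2 = Vf/Ef + (1-Vf)/Em = 0.59/103 + 0.41/8
E2 = 17.55 GPa

17.55 GPa


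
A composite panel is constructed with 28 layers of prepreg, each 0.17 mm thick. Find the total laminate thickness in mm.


h = n * t_ply = 28 * 0.17 = 4.76 mm

4.76 mm


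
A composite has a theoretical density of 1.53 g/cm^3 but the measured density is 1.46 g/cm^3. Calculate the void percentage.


Void% = (rho_theo - rho_actual)/rho_theo * 100 = (1.53 - 1.46)/1.53 * 100 = 4.58%

4.58%


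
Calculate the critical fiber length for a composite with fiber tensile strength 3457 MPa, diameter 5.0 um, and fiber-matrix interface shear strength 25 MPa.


Lc = sigma_f * d / (2 * tau_i) = 3457 * 5.0 / (2 * 25) = 345.7 um

345.7 um


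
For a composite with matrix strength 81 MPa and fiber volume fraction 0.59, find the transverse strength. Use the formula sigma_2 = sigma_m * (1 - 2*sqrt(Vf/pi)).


factor = 1 - 2*sqrt(0.59/pi) = 0.1333
sigma_2 = 81 * 0.1333 = 10.8 MPa

10.8 MPa


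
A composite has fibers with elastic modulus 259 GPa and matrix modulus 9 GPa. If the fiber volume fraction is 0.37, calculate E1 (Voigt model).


E1 = Ef*Vf + Em*(1-Vf) = 259*0.37 + 9*0.63 = 101.5 GPa

101.5 GPa


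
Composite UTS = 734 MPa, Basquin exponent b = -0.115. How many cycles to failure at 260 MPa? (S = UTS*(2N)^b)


N = 0.5 * (S/UTS)^(1/b) = 0.5 * (260/734)^(1/-0.115) = 4152.3881 cycles

4152.3881 cycles


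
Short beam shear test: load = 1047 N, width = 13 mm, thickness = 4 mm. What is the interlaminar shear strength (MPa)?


ILSS = 3F/(4bh) = 3*1047/(4*13*4) = 15.1 MPa

15.1 MPa


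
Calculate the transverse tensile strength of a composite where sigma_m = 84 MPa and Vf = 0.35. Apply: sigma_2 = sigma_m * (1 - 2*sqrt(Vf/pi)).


factor = 1 - 2*sqrt(0.35/pi) = 0.3324
sigma_2 = 84 * 0.3324 = 27.93 MPa

27.93 MPa


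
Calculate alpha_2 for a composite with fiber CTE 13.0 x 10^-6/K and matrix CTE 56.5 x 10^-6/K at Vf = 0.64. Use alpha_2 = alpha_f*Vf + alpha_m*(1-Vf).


alpha_2 = alpha_f*Vf + alpha_m*(1-Vf) = 13.0*0.64 + 56.5*0.36 = 28.7 x 10^-6/K

28.7 x 10^-6/K


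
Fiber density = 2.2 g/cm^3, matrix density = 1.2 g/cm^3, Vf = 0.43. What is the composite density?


rho_c = rho_f*Vf + rho_m*(1-Vf) = 2.2*0.43 + 1.2*0.57 = 1.63 g/cm^3

1.63 g/cm^3


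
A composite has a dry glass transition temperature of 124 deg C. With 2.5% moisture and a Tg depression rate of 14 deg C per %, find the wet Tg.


Tg_wet = Tg_dry - k*moisture = 124 - 14*2.5 = 89.0 deg C

89.0 deg C


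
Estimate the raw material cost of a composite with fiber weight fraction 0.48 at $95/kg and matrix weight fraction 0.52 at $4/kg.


Cost = cost_f*Wf + cost_m*Wm = 95*0.48 + 4*0.52 = $47.68/kg

$47.68/kg


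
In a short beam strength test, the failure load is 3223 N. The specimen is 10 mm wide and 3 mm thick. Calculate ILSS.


ILSS = 3F/(4bh) = 3*3223/(4*10*3) = 80.58 MPa

80.58 MPa


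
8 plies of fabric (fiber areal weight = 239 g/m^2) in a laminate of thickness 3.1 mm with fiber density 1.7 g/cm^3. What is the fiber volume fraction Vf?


Vf = n * FAW / (rho_f * h * 1000) = 8 * 239 / (1.7 * 3.1 * 1000) = 0.3628

0.3628


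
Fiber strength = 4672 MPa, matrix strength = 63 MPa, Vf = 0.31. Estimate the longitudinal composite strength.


sigma_1 = sigma_f*Vf + sigma_m*(1-Vf) = 4672*0.31 + 63*0.69 = 1491.8 MPa

1491.8 MPa


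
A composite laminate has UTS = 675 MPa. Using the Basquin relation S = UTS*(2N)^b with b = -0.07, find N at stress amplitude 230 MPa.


N = 0.5 * (S/UTS)^(1/b) = 0.5 * (230/675)^(1/-0.07) = 2.3913e+06 cycles

2.3913e+06 cycles


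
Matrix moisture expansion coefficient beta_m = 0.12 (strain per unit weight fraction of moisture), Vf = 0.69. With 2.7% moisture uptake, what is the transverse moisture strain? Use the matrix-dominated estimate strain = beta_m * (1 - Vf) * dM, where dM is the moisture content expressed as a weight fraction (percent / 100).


dM = 2.7/100 = 0.027
strain = beta_m * (1-Vf) * dM = 0.12 * 0.31 * 0.027 = 0.0010044

0.0010044


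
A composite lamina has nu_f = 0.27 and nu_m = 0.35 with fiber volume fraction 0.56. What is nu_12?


nu_12 = nu_f*Vf + nu_m*(1-Vf) = 0.27*0.56 + 0.35*0.44 = 0.3052

0.3052


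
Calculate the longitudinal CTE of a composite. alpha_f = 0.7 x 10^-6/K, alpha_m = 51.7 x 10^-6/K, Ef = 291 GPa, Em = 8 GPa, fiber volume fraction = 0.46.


E1 = Ef*Vf + Em*(1-Vf) = 138.18
alpha_1 = (alpha_f*Ef*Vf + alpha_m*Em*(1-Vf))/E1 = 2.29 x 10^-6/K

2.29 x 10^-6/K


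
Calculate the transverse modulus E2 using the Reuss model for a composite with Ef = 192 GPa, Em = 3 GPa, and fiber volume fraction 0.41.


1/E2 = Vf/Ef + (1-Vf)/Em = 0.41/192 + 0.59/3
E2 = 5.03 GPa

5.03 GPa


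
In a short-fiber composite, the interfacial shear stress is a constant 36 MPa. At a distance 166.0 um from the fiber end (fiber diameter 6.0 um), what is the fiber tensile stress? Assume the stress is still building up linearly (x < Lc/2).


Force balance: sigma_f * (pi*d^2/4) = tau * (pi*d) * x  ->  sigma_f = 4 * tau * x / d
sigma_f = 4 * 36 * 166.0 / 6.0 = 3984.0 MPa

3984.0 MPa


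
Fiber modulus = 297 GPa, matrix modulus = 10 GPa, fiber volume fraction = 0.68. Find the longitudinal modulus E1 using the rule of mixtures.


E1 = Ef*Vf + Em*(1-Vf) = 297*0.68 + 10*0.32 = 205.16 GPa

205.16 GPa


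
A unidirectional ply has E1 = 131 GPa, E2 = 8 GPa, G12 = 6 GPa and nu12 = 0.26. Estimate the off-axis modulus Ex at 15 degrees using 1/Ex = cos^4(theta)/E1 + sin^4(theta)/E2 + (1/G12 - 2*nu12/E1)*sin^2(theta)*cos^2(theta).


cos^4(15) = 0.870513, sin^4(15) = 0.004487, sin^2(15)*cos^2(15) = 0.0625
1/G12 - 2*nu12/E1 = 1/6 - 2*0.26/131 = 0.162697 GPa^-1
1/Ex = 0.870513/131 + 0.004487/8 + 0.162697*0.0625 = 0.0173746 GPa^-1
Ex = 57.56 GPa

57.56 GPa


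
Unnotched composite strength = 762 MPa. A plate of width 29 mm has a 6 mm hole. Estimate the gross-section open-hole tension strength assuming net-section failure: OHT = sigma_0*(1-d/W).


OHT = sigma_0*(1-d/W) = 762*(1-6/29) = 604.3 MPa

604.3 MPa


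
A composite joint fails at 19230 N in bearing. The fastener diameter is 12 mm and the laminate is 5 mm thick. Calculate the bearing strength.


sigma_br = F/(d*h) = 19230/(12*5) = 320.5 MPa

320.5 MPa


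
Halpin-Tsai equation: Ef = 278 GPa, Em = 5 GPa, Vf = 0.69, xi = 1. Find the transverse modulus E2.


eta = (Ef/Em - 1)/(Ef/Em + xi) = (55.6 - 1)/(55.6 + 1) = 0.9647
E2 = Em*(1+xi*eta*Vf)/(1-eta*Vf) = 24.91 GPa

24.91 GPa


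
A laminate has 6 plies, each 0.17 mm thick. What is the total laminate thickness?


h = n * t_ply = 6 * 0.17 = 1.02 mm

1.02 mm


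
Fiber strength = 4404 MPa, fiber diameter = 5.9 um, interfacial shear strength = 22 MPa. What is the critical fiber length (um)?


Lc = sigma_f * d / (2 * tau_i) = 4404 * 5.9 / (2 * 22) = 590.5 um

590.5 um


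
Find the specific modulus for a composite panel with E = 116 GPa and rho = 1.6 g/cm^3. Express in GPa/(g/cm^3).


Specific stiffness = E/rho = 116/1.6 = 72.5 GPa/(g/cm^3)

72.5 GPa/(g/cm^3)


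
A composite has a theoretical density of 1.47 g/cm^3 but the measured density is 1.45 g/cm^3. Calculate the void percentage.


Void% = (rho_theo - rho_actual)/rho_theo * 100 = (1.47 - 1.45)/1.47 * 100 = 1.36%

1.36%


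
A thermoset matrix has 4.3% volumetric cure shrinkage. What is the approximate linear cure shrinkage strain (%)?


Linear shrinkage ≈ vol_shrink/3 = 4.3/3 = 1.433%

1.433%


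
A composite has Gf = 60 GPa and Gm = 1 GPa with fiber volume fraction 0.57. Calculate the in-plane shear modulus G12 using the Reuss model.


1/G12 = Vf/Gf + (1-Vf)/Gm = 0.57/60 + 0.43/1
G12 = 2.28 GPa

2.28 GPa


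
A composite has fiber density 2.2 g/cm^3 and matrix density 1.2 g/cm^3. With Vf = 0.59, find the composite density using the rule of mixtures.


rho_c = rho_f*Vf + rho_m*(1-Vf) = 2.2*0.59 + 1.2*0.41 = 1.79 g/cm^3

1.79 g/cm^3


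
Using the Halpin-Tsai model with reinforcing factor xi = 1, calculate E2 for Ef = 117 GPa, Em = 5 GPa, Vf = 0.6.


eta = (Ef/Em - 1)/(Ef/Em + xi) = (23.4 - 1)/(23.4 + 1) = 0.918
E2 = Em*(1+xi*eta*Vf)/(1-eta*Vf) = 17.26 GPa

17.26 GPa


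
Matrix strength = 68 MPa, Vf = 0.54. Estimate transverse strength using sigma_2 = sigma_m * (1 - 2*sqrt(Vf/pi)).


factor = 1 - 2*sqrt(0.54/pi) = 0.1708
sigma_2 = 68 * 0.1708 = 11.62 MPa

11.62 MPa


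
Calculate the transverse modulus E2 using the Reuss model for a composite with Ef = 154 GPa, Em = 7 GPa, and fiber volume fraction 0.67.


1/E2 = Vf/Ef + (1-Vf)/Em = 0.67/154 + 0.33/7
E2 = 19.42 GPa

19.42 GPa


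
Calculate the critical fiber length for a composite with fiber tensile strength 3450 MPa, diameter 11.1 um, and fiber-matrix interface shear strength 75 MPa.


Lc = sigma_f * d / (2 * tau_i) = 3450 * 11.1 / (2 * 75) = 255.3 um

255.3 um


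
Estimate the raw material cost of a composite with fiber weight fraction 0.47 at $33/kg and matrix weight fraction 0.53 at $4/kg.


Cost = cost_f*Wf + cost_m*Wm = 33*0.47 + 4*0.53 = $17.63/kg

$17.63/kg


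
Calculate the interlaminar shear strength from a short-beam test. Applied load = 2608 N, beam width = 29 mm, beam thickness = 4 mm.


ILSS = 3F/(4bh) = 3*2608/(4*29*4) = 16.86 MPa

16.86 MPa


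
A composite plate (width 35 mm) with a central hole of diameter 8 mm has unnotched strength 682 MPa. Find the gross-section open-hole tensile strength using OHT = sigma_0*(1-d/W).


OHT = sigma_0*(1-d/W) = 682*(1-8/35) = 526.1 MPa

526.1 MPa
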